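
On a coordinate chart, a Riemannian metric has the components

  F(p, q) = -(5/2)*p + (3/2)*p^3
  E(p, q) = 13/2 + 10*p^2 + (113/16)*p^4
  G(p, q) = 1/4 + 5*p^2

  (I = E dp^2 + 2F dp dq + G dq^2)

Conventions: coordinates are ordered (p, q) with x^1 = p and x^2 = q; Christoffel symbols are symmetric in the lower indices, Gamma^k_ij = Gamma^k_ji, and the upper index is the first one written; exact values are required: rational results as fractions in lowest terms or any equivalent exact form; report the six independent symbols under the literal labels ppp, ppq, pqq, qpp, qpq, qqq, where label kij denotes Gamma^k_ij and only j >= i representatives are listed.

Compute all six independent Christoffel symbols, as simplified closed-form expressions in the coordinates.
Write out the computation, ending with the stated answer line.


E = 13/2 + 10*p^2 + (113/16)*p^4; F = -(5/2)*p + (3/2)*p^3; G = 1/4 + 5*p^2
Gamma^k_ij = (1/2) g^{kl} (d_i g_jl + d_j g_il - d_l g_ij), with g^inv = (1/(EG-F^2)) [[G, -F], [-F, E]]
first partials: E_p = 20*p + (113/4)*p^3, E_q = 0, F_p = -5/2 + (9/2)*p^2, F_q = 0, G_p = 10*p, G_q = 0
D = EG - F^2 = 13/8 + (115/4)*p^2 + (3793/64)*p^4 + (529/16)*p^6
expanded: Gamma^p_pp = (G E_p - 2F F_p + F E_q)/(2D), Gamma^p_pq = (G E_q - F G_p)/(2D), Gamma^p_qq = (2G F_q - G G_p - F G_q)/(2D), Gamma^q_pp = (2E F_p - E E_q - F E_p)/(2D), Gamma^q_pq = (E G_p - F E_q)/(2D), Gamma^q_qq = (E G_q - 2F F_q + F G_p)/(2D); substitute and cancel common factors

Answer: Gamma_ppp = (4088*p^5 + 4386*p^3 - 240*p)/(2116*p^6 + 3793*p^4 + 1840*p^2 + 104), Gamma_ppq = (-480*p^4 + 800*p^2)/(2116*p^6 + 3793*p^4 + 1840*p^2 + 104), Gamma_pqq = (-1600*p^3 - 80*p)/(2116*p^6 + 3793*p^4 + 1840*p^2 + 104), Gamma_qpp = (678*p^6 + 3050*p^4 + 1872*p^2 - 1040)/(2116*p^6 + 3793*p^4 + 1840*p^2 + 104), Gamma_qpq = (2260*p^5 + 3200*p^3 + 2080*p)/(2116*p^6 + 3793*p^4 + 1840*p^2 + 104), Gamma_qqq = (480*p^4 - 800*p^2)/(2116*p^6 + 3793*p^4 + 1840*p^2 + 104)


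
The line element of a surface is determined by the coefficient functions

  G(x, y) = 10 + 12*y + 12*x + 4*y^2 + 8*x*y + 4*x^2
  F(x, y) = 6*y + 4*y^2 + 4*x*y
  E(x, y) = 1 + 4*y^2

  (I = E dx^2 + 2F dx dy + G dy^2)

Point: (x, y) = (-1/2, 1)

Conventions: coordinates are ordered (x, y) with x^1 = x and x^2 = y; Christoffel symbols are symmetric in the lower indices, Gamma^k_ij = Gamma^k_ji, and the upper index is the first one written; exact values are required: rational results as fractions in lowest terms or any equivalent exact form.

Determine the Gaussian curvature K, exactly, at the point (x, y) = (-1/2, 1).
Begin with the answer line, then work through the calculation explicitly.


Answer: K = -4/441

E = 5, F = 8, G = 17, EG - F^2 = 21 at the point
E_x = 0, E_y = 8, F_x = 4, F_y = 12, G_x = 16, G_y = 16
E_yy = 8, F_xy = 4, G_xx = 8
Using the Brioschi determinant formula for K from the metric derivatives:
M1 = [[-E_yy/2 + F_xy - G_xx/2, E_x/2, F_x - E_y/2], [F_y - G_x/2, E, F], [G_y/2, F, G]] = [[-4, 0, 0], [4, 5, 8], [8, 8, 17]]; det M1 = -84
M2 = [[0, E_y/2, G_x/2], [E_y/2, E, F], [G_x/2, F, G]] = [[0, 4, 8], [4, 5, 8], [8, 8, 17]]; det M2 = -80
det M1 - det M2 = -4; K = -4 / (21)^2 = -4/441


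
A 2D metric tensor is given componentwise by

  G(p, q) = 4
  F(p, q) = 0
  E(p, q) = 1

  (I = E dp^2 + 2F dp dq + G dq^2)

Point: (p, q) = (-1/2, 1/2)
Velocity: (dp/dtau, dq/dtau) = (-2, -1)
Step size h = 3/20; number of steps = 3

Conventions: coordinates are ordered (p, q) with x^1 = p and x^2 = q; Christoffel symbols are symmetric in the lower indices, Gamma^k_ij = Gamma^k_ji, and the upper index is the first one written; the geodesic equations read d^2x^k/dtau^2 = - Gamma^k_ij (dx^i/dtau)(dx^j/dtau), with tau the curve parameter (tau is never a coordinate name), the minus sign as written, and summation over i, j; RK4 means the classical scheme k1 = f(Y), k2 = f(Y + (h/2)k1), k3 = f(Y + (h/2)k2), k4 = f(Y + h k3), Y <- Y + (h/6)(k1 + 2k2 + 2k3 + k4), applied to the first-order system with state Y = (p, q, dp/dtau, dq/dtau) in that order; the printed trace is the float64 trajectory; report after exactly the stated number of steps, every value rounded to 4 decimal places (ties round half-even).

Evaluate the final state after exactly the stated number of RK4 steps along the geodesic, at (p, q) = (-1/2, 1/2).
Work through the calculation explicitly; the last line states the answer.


f(Y) = (dp/dtau, dq/dtau, -Gamma^p_ij Y'^i Y'^j, -Gamma^q_ij Y'^i Y'^j) with the Gammas evaluated at the stage position; h = 0.150000; intermediate values shown to 6 dp
step 0: p = -0.5000, q = 0.5000, dp/dtau = -2.0000, dq/dtau = -1.0000
step 1:
  k1: at (p, q) = (-0.500000, 0.500000), (dp/dtau, dq/dtau) = (-2.000000, -1.000000); Gamma_ppp = 0.000000, Gamma_ppq = 0.000000, Gamma_pqq = 0.000000, Gamma_qpp = 0.000000, Gamma_qpq = 0.000000, Gamma_qqq = 0.000000; k1 = (-2.000000, -1.000000, 0.000000, 0.000000)
  k2: at (p, q) = (-0.650000, 0.425000), (dp/dtau, dq/dtau) = (-2.000000, -1.000000); Gamma_ppp = 0.000000, Gamma_ppq = 0.000000, Gamma_pqq = 0.000000, Gamma_qpp = 0.000000, Gamma_qpq = 0.000000, Gamma_qqq = 0.000000; k2 = (-2.000000, -1.000000, 0.000000, 0.000000)
  k3: at (p, q) = (-0.650000, 0.425000), (dp/dtau, dq/dtau) = (-2.000000, -1.000000); Gamma_ppp = 0.000000, Gamma_ppq = 0.000000, Gamma_pqq = 0.000000, Gamma_qpp = 0.000000, Gamma_qpq = 0.000000, Gamma_qqq = 0.000000; k3 = (-2.000000, -1.000000, 0.000000, 0.000000)
  k4: at (p, q) = (-0.800000, 0.350000), (dp/dtau, dq/dtau) = (-2.000000, -1.000000); Gamma_ppp = 0.000000, Gamma_ppq = 0.000000, Gamma_pqq = 0.000000, Gamma_qpp = 0.000000, Gamma_qpq = 0.000000, Gamma_qqq = 0.000000; k4 = (-2.000000, -1.000000, 0.000000, 0.000000)
  Y <- Y + (h/6)(k1 + 2k2 + 2k3 + k4): p = -0.8000, q = 0.3500, dp/dtau = -2.0000, dq/dtau = -1.0000
step 2:
  k1: at (p, q) = (-0.800000, 0.350000), (dp/dtau, dq/dtau) = (-2.000000, -1.000000); Gamma_ppp = 0.000000, Gamma_ppq = 0.000000, Gamma_pqq = 0.000000, Gamma_qpp = 0.000000, Gamma_qpq = 0.000000, Gamma_qqq = 0.000000; k1 = (-2.000000, -1.000000, 0.000000, 0.000000)
  k2: at (p, q) = (-0.950000, 0.275000), (dp/dtau, dq/dtau) = (-2.000000, -1.000000); Gamma_ppp = 0.000000, Gamma_ppq = 0.000000, Gamma_pqq = 0.000000, Gamma_qpp = 0.000000, Gamma_qpq = 0.000000, Gamma_qqq = 0.000000; k2 = (-2.000000, -1.000000, 0.000000, 0.000000)
  k3: at (p, q) = (-0.950000, 0.275000), (dp/dtau, dq/dtau) = (-2.000000, -1.000000); Gamma_ppp = 0.000000, Gamma_ppq = 0.000000, Gamma_pqq = 0.000000, Gamma_qpp = 0.000000, Gamma_qpq = 0.000000, Gamma_qqq = 0.000000; k3 = (-2.000000, -1.000000, 0.000000, 0.000000)
  k4: at (p, q) = (-1.100000, 0.200000), (dp/dtau, dq/dtau) = (-2.000000, -1.000000); Gamma_ppp = 0.000000, Gamma_ppq = 0.000000, Gamma_pqq = 0.000000, Gamma_qpp = 0.000000, Gamma_qpq = 0.000000, Gamma_qqq = 0.000000; k4 = (-2.000000, -1.000000, 0.000000, 0.000000)
  Y <- Y + (h/6)(k1 + 2k2 + 2k3 + k4): p = -1.1000, q = 0.2000, dp/dtau = -2.0000, dq/dtau = -1.0000
step 3:
  k1: at (p, q) = (-1.100000, 0.200000), (dp/dtau, dq/dtau) = (-2.000000, -1.000000); Gamma_ppp = 0.000000, Gamma_ppq = 0.000000, Gamma_pqq = 0.000000, Gamma_qpp = 0.000000, Gamma_qpq = 0.000000, Gamma_qqq = 0.000000; k1 = (-2.000000, -1.000000, 0.000000, 0.000000)
  k2: at (p, q) = (-1.250000, 0.125000), (dp/dtau, dq/dtau) = (-2.000000, -1.000000); Gamma_ppp = 0.000000, Gamma_ppq = 0.000000, Gamma_pqq = 0.000000, Gamma_qpp = 0.000000, Gamma_qpq = 0.000000, Gamma_qqq = 0.000000; k2 = (-2.000000, -1.000000, 0.000000, 0.000000)
  k3: at (p, q) = (-1.250000, 0.125000), (dp/dtau, dq/dtau) = (-2.000000, -1.000000); Gamma_ppp = 0.000000, Gamma_ppq = 0.000000, Gamma_pqq = 0.000000, Gamma_qpp = 0.000000, Gamma_qpq = 0.000000, Gamma_qqq = 0.000000; k3 = (-2.000000, -1.000000, 0.000000, 0.000000)
  k4: at (p, q) = (-1.400000, 0.050000), (dp/dtau, dq/dtau) = (-2.000000, -1.000000); Gamma_ppp = 0.000000, Gamma_ppq = 0.000000, Gamma_pqq = 0.000000, Gamma_qpp = 0.000000, Gamma_qpq = 0.000000, Gamma_qqq = 0.000000; k4 = (-2.000000, -1.000000, 0.000000, 0.000000)
  Y <- Y + (h/6)(k1 + 2k2 + 2k3 + k4): p = -1.4000, q = 0.0500, dp/dtau = -2.0000, dq/dtau = -1.0000

Answer: p = -1.4000, q = 0.0500, dp/dtau = -2.0000, dq/dtau = -1.0000


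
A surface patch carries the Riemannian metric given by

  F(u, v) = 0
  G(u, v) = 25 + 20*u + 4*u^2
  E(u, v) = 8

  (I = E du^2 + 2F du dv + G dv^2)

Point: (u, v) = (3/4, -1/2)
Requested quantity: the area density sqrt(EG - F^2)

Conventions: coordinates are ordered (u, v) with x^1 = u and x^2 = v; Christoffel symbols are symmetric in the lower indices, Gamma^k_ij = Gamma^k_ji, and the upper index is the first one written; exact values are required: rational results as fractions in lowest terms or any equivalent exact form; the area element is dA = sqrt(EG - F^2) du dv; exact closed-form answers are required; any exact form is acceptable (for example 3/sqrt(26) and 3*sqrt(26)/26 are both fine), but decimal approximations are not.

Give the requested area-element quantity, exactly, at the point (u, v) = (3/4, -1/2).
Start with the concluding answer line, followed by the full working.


Answer: sqrt(EG - F^2) = 13*sqrt(2)

E = 8, F = 0, G = 169/4; EG - F^2 = 338


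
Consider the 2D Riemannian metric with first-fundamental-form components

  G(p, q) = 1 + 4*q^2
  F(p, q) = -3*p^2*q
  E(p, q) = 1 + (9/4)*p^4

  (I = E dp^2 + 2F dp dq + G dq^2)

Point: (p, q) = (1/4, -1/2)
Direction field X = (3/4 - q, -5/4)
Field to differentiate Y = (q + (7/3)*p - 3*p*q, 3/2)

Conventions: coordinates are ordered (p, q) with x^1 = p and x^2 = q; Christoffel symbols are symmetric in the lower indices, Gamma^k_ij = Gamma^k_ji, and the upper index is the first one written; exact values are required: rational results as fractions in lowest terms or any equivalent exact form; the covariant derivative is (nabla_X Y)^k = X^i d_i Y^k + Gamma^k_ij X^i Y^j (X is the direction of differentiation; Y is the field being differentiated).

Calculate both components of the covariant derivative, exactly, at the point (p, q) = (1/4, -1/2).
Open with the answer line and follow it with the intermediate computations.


Answer: (nabla_X Y)^p = 461515/98736, (nabla_X Y)^q = 4280/2057

E = 1033/1024, F = 3/32, G = 2 at the point
E_p = 9/64, E_q = 0, F_p = 3/4, F_q = -3/16, G_p = 0, G_q = -4
EG - F^2 = 2057/1024;  g^inv = (1024/2057) * [[2, -3/32], [-3/32, 1033/1024]]
first-kind symbols [ij,l] = (1/2)(d_i g_jl + d_j g_il - d_l g_ij): [pp,p] = E_p/2 = 9/128, [pp,q] = F_p - E_q/2 = 3/4, [pq,p] = E_q/2 = 0, [pq,q] = G_p/2 = 0, [qq,p] = F_q - G_p/2 = -3/16, [qq,q] = G_q/2 = -2
Gamma^p_ij = (G*[ij,p] - F*[ij,q])/(EG - F^2), Gamma^q_ij = (E*[ij,q] - F*[ij,p])/(EG - F^2)
Gamma_ppp = 72/2057, Gamma_ppq = 0, Gamma_pqq = -192/2057, Gamma_qpp = 768/2057, Gamma_qpq = 0, Gamma_qqq = -2048/2057
X = (5/4, -5/4), Y = (11/24, 3/2) at the point


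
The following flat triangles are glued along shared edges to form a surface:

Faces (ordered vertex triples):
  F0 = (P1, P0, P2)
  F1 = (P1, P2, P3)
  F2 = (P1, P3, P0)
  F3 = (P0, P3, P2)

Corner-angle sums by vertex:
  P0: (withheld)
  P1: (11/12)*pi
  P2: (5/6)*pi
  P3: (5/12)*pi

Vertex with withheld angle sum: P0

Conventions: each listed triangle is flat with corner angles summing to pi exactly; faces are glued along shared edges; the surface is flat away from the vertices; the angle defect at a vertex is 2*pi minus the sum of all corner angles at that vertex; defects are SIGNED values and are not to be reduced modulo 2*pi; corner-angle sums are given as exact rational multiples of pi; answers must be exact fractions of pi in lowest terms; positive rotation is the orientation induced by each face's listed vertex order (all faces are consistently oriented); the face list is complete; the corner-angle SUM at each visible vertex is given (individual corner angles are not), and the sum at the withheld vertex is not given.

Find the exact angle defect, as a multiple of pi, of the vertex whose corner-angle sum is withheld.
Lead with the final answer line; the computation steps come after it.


Answer: defect(P0) = pi/6

V = 4, E = 6, F = 4; chi = V - E + F = 2
Gauss-Bonnet: total defect = 2*pi*chi = 4*pi; visible defects sum to (23/6)*pi


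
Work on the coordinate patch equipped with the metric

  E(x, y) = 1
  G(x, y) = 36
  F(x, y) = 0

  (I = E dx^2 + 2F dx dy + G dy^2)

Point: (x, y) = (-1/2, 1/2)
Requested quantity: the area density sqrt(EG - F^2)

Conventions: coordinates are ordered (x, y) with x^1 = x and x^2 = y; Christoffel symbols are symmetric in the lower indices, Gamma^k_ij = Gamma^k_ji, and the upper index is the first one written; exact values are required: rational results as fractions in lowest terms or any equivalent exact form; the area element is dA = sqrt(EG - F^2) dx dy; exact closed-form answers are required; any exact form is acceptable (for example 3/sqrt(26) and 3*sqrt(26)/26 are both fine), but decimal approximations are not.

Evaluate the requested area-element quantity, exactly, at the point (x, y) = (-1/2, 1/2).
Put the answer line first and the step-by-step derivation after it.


Answer: sqrt(EG - F^2) = 6

E = 1, F = 0, G = 36; EG - F^2 = 36


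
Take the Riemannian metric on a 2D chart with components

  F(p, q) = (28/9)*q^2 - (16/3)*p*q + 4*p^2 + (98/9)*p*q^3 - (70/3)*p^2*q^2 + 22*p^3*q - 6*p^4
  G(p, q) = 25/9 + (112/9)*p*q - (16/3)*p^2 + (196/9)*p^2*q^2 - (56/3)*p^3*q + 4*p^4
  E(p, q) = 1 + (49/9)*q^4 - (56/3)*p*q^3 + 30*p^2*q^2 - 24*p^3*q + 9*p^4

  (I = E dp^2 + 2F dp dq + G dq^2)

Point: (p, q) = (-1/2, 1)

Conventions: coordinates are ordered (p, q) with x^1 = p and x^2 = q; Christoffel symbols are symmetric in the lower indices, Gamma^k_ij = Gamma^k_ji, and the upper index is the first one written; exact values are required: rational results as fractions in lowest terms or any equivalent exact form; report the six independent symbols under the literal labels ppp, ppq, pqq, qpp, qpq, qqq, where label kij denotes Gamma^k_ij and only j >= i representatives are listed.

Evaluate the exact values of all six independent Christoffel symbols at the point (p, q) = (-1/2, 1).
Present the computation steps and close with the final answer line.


E = 3865/144, F = -61/8, G = 13/4 at the point
E_p = -427/6, E_q = 610/9, F_p = 799/18, F_q = -787/36, G_p = -20, G_q = 7
EG - F^2 = 4189/144;  g^inv = (144/4189) * [[13/4, 61/8], [61/8, 3865/144]]
first-kind symbols [ij,l] = (1/2)(d_i g_jl + d_j g_il - d_l g_ij): [pp,p] = E_p/2 = -427/12, [pp,q] = F_p - E_q/2 = 21/2, [pq,p] = E_q/2 = 305/9, [pq,q] = G_p/2 = -10, [qq,p] = F_q - G_p/2 = -427/36, [qq,q] = G_q/2 = 7/2
Gamma^p_ij = (G*[ij,p] - F*[ij,q])/(EG - F^2), Gamma^q_ij = (E*[ij,q] - F*[ij,p])/(EG - F^2)

Answer: Gamma_ppp = -5124/4189, Gamma_ppq = 4880/4189, Gamma_pqq = -1708/4189, Gamma_qpp = 1512/4189, Gamma_qpq = -1440/4189, Gamma_qqq = 504/4189


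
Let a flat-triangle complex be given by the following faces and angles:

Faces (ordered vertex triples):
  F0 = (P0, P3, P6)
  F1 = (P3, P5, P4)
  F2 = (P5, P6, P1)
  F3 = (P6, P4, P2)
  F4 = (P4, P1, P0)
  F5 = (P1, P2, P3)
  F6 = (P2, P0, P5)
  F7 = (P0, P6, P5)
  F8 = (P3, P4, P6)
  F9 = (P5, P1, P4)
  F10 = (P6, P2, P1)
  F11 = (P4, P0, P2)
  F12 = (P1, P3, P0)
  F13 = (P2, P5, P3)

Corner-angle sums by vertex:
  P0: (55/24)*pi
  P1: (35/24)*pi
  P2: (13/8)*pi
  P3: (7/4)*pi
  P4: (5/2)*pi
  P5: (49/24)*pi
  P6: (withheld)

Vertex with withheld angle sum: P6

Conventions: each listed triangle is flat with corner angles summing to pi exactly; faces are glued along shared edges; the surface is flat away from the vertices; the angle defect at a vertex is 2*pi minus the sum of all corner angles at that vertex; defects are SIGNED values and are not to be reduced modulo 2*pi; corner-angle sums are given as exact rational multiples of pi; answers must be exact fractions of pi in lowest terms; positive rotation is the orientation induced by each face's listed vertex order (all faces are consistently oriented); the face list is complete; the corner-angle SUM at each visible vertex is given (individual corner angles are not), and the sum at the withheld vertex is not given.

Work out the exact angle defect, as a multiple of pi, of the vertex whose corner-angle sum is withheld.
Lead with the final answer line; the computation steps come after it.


Answer: defect(P6) = -pi/3

V = 7, E = 21, F = 14; chi = V - E + F = 0
Gauss-Bonnet: total defect = 2*pi*chi = 0; visible defects sum to pi/3


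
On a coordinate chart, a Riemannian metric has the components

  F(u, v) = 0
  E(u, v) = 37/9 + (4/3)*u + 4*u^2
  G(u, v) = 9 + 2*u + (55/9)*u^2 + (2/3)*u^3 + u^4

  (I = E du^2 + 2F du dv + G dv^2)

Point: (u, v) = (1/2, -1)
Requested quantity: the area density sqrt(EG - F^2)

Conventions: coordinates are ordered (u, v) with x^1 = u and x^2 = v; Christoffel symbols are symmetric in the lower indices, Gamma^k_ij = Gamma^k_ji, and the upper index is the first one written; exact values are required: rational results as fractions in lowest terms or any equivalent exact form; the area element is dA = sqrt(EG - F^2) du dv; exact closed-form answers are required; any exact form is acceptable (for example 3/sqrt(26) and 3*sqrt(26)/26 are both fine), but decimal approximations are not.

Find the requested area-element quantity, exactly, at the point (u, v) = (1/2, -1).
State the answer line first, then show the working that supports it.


Answer: sqrt(EG - F^2) = 41*sqrt(13)/18

E = 52/9, F = 0, G = 1681/144; EG - F^2 = 21853/324


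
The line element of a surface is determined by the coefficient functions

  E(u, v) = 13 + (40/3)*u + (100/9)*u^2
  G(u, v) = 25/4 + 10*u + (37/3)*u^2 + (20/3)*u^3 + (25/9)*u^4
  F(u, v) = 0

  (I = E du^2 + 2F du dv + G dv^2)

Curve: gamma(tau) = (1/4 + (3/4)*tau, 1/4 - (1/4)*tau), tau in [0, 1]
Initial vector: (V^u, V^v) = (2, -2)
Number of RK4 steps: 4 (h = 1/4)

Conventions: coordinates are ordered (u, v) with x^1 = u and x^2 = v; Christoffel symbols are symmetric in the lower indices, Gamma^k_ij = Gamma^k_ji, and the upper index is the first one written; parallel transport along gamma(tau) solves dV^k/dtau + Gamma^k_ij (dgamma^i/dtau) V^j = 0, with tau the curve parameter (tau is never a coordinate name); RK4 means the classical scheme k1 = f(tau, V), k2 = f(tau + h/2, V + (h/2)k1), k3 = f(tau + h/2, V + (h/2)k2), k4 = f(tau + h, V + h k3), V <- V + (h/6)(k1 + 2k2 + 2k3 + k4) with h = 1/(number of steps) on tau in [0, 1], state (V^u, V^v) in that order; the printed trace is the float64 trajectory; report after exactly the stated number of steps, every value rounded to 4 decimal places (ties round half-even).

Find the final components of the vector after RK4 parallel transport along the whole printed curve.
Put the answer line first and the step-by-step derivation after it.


Answer: V^u = 1.5228, V^v = -0.7219

gamma'(tau) = (3/4, -1/4); f(tau, V)^k = -Gamma^k_ij(gamma(tau)) gamma'^i(tau) V^j; h = 1/4; intermediate values shown to 6 dp
curve data and Christoffel symbols at the stage parameters:
  tau = 0.000000: gamma = (0.250000, 0.250000), gamma' = (0.750000, -0.250000); Gamma_uuu = 0.554649, Gamma_uuv = 0.000000, Gamma_uvv = -0.516517, Gamma_vuu = 0.000000, Gamma_vuv = 0.912752, Gamma_vvv = 0.000000
  tau = 0.125000: gamma = (0.343750, 0.218750), gamma' = (0.750000, -0.250000); Gamma_uuu = 0.554930, Gamma_uuv = 0.000000, Gamma_uvv = -0.563438, Gamma_vuu = 0.000000, Gamma_vuv = 0.929499, Gamma_vvv = 0.000000
  tau = 0.250000: gamma = (0.437500, 0.187500), gamma' = (0.750000, -0.250000); Gamma_uuu = 0.549988, Gamma_uuv = 0.000000, Gamma_uvv = -0.609498, Gamma_vuu = 0.000000, Gamma_vuv = 0.936200, Gamma_vvv = 0.000000
  tau = 0.375000: gamma = (0.531250, 0.156250), gamma' = (0.750000, -0.250000); Gamma_uuu = 0.541339, Gamma_uuv = 0.000000, Gamma_uvv = -0.654946, Gamma_vuu = 0.000000, Gamma_vuv = 0.935023, Gamma_vvv = 0.000000
  tau = 0.500000: gamma = (0.625000, 0.125000), gamma' = (0.750000, -0.250000); Gamma_uuu = 0.530160, Gamma_uuv = 0.000000, Gamma_uvv = -0.699976, Gamma_vuu = 0.000000, Gamma_vuv = 0.927811, Gamma_vvv = 0.000000
  tau = 0.625000: gamma = (0.718750, 0.093750), gamma' = (0.750000, -0.250000); Gamma_uuu = 0.517339, Gamma_uuv = 0.000000, Gamma_uvv = -0.744736, Gamma_vuu = 0.000000, Gamma_vuv = 0.916084, Gamma_vvv = 0.000000
  tau = 0.750000: gamma = (0.812500, 0.062500), gamma' = (0.750000, -0.250000); Gamma_uuu = 0.503537, Gamma_uuv = 0.000000, Gamma_uvv = -0.789334, Gamma_vuu = 0.000000, Gamma_vuv = 0.901072, Gamma_vvv = 0.000000
  tau = 0.875000: gamma = (0.906250, 0.031250), gamma' = (0.750000, -0.250000); Gamma_uuu = 0.489235, Gamma_uuv = 0.000000, Gamma_uvv = -0.833849, Gamma_vuu = 0.000000, Gamma_vuv = 0.883745, Gamma_vvv = 0.000000
  tau = 1.000000: gamma = (1.000000, 0.000000), gamma' = (0.750000, -0.250000); Gamma_uuu = 0.474777, Gamma_uuv = 0.000000, Gamma_uvv = -0.878338, Gamma_vuu = 0.000000, Gamma_vuv = 0.864865, Gamma_vvv = 0.000000
step 0: V^u = 2.0000, V^v = -2.0000
step 1: k1 = (-0.573715, 1.825503), k2 = (-0.552971, 1.683258), k3 = (-0.551546, 1.696256), k4 = (-0.527972, 1.542372); V <- V + (h/6)(k1 + 2k2 + 2k3 + k4): V^u = 1.8621, V^v = -1.5780
step 2: k1 = (-0.527626, 1.543839), k2 = (-0.502438, 1.391150), k3 = (-0.500591, 1.405270), k4 = (-0.475958, 1.256508); V <- V + (h/6)(k1 + 2k2 + 2k3 + k4): V^u = 1.7367, V^v = -1.2283
step 3: k1 = (-0.475576, 1.257564), k2 = (-0.451335, 1.120052), k3 = (-0.449310, 1.132556), k4 = (-0.426913, 1.004671); V <- V + (h/6)(k1 + 2k2 + 2k3 + k4): V^u = 1.6240, V^v = -0.9464
step 4: k1 = (-0.426559, 1.005382), k2 = (-0.405240, 0.890972), k3 = (-0.403237, 0.901040), k4 = (-0.384040, 0.797073); V <- V + (h/6)(k1 + 2k2 + 2k3 + k4): V^u = 1.5228, V^v = -0.7219


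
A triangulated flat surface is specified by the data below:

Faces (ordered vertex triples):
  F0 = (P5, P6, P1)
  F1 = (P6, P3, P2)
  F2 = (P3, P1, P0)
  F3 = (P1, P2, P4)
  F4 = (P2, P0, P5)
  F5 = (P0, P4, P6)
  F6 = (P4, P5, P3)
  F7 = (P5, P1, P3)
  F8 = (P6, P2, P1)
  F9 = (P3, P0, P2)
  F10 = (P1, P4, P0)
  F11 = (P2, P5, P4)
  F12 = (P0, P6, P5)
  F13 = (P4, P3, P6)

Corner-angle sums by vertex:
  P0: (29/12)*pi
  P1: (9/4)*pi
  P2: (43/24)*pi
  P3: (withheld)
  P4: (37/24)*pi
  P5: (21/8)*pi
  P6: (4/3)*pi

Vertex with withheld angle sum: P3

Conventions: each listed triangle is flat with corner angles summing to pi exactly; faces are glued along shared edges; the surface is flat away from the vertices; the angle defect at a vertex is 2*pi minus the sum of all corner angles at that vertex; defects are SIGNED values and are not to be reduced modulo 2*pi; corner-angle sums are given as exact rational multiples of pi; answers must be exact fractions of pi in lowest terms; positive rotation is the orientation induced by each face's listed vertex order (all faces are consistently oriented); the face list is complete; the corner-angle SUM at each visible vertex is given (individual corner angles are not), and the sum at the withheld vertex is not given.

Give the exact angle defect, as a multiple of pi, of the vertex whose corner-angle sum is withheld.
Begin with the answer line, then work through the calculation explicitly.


Answer: defect(P3) = -pi/24

V = 7, E = 21, F = 14; chi = V - E + F = 0
Gauss-Bonnet: total defect = 2*pi*chi = 0; visible defects sum to pi/24


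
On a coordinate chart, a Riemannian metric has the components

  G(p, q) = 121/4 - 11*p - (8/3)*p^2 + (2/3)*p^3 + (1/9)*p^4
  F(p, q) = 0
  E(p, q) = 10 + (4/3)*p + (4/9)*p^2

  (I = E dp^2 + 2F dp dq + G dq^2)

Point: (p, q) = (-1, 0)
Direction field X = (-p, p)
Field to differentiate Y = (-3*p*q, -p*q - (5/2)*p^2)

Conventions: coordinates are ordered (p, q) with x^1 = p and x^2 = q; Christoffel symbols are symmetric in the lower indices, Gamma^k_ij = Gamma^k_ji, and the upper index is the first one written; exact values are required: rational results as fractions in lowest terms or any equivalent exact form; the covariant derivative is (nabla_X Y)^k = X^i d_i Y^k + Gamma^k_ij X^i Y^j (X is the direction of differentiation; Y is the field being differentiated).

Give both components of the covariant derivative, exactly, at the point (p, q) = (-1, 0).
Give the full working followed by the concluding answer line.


E = 82/9, F = 0, G = 1369/36 at the point
E_p = 4/9, E_q = 0, F_p = 0, F_q = 0, G_p = -37/9, G_q = 0
EG - F^2 = 56129/162;  g^inv = (162/56129) * [[1369/36, 0], [0, 82/9]]
first-kind symbols [ij,l] = (1/2)(d_i g_jl + d_j g_il - d_l g_ij): [pp,p] = E_p/2 = 2/9, [pp,q] = F_p - E_q/2 = 0, [pq,p] = E_q/2 = 0, [pq,q] = G_p/2 = -37/18, [qq,p] = F_q - G_p/2 = 37/18, [qq,q] = G_q/2 = 0
Gamma^p_ij = (G*[ij,p] - F*[ij,q])/(EG - F^2), Gamma^q_ij = (E*[ij,q] - F*[ij,p])/(EG - F^2)
Gamma_ppp = 1/41, Gamma_ppq = 0, Gamma_pqq = 37/164, Gamma_qpp = 0, Gamma_qpq = -2/37, Gamma_qqq = 0
X = (1, -1), Y = (0, -5/2) at the point

Answer: (nabla_X Y)^p = -799/328, (nabla_X Y)^q = 153/37


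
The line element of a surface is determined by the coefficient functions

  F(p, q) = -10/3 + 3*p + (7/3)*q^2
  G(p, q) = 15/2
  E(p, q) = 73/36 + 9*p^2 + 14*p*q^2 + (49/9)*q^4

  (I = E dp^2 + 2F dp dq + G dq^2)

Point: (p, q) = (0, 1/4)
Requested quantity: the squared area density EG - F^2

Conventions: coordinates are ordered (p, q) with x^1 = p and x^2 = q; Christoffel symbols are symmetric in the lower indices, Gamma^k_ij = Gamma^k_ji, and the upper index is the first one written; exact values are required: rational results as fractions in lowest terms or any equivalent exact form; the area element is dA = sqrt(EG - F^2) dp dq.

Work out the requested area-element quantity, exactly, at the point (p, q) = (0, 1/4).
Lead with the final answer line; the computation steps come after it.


Answer: EG - F^2 = 7999/1536

E = 4721/2304, F = -51/16, G = 15/2; EG - F^2 = 7999/1536


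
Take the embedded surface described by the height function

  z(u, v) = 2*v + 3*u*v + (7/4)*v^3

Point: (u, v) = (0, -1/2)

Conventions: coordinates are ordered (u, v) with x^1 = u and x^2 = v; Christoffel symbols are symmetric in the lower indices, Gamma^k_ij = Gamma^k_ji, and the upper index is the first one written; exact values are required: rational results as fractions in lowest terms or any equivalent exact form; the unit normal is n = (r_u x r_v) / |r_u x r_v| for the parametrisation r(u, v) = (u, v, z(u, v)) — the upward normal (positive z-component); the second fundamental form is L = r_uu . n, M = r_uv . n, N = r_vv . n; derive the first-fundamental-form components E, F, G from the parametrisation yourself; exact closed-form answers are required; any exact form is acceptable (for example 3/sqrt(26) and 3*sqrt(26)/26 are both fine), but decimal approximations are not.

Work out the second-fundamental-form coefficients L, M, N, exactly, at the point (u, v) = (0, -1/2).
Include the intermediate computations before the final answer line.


z_u = -3/2, z_v = 53/16, z_uu = 0, z_uv = 3, z_vv = -21/4
E = 13/4, F = -159/32, G = 3065/256; answer radicand W^2 = 3641/256
unnormalised second-form numerators: l = 0, m = 3, n = -21/4; L = l/sqrt(3641/256), and similarly M = m/sqrt(W^2), N = n/sqrt(W^2)

Answer: L = 0, M = 48*sqrt(3641)/3641, N = -84*sqrt(3641)/3641


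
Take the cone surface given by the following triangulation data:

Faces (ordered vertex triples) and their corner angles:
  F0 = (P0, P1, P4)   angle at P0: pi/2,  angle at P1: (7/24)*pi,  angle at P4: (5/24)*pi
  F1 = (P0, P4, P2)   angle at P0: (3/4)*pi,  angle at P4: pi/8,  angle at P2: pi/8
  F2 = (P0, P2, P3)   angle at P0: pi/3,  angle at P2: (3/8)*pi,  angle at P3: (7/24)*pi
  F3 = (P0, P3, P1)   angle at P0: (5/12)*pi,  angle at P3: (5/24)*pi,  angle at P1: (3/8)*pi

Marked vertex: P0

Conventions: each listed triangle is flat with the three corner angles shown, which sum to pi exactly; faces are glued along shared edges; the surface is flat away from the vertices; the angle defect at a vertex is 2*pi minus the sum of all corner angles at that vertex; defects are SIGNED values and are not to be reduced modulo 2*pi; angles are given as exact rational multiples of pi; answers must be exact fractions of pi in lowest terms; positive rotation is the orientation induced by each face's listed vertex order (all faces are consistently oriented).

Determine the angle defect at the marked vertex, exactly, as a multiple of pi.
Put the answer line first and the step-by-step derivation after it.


Answer: defect(P0) = 0

Sum of corner angles at P0: 2*pi
defect = 2*pi - 2*pi


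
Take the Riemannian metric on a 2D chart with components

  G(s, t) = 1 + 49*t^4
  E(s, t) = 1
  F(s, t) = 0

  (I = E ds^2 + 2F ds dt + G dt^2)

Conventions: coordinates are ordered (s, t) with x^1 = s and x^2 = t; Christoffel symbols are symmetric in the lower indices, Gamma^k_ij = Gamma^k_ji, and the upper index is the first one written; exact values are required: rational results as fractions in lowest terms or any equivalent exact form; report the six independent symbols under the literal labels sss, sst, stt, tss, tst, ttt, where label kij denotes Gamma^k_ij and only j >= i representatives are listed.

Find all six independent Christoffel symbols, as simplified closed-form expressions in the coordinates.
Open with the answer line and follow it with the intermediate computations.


Answer: Gamma_sss = 0, Gamma_sst = 0, Gamma_stt = 0, Gamma_tss = 0, Gamma_tst = 0, Gamma_ttt = 98*t^3/(49*t^4 + 1)

E = 1; F = 0; G = 1 + 49*t^4
Gamma^k_ij = (1/2) g^{kl} (d_i g_jl + d_j g_il - d_l g_ij), with g^inv = (1/(EG-F^2)) [[G, -F], [-F, E]]
first partials: E_s = 0, E_t = 0, F_s = 0, F_t = 0, G_s = 0, G_t = 196*t^3
D = EG - F^2 = 1 + 49*t^4
expanded: Gamma^s_ss = (G E_s - 2F F_s + F E_t)/(2D), Gamma^s_st = (G E_t - F G_s)/(2D), Gamma^s_tt = (2G F_t - G G_s - F G_t)/(2D), Gamma^t_ss = (2E F_s - E E_t - F E_s)/(2D), Gamma^t_st = (E G_s - F E_t)/(2D), Gamma^t_tt = (E G_t - 2F F_t + F G_s)/(2D); substitute and cancel common factors


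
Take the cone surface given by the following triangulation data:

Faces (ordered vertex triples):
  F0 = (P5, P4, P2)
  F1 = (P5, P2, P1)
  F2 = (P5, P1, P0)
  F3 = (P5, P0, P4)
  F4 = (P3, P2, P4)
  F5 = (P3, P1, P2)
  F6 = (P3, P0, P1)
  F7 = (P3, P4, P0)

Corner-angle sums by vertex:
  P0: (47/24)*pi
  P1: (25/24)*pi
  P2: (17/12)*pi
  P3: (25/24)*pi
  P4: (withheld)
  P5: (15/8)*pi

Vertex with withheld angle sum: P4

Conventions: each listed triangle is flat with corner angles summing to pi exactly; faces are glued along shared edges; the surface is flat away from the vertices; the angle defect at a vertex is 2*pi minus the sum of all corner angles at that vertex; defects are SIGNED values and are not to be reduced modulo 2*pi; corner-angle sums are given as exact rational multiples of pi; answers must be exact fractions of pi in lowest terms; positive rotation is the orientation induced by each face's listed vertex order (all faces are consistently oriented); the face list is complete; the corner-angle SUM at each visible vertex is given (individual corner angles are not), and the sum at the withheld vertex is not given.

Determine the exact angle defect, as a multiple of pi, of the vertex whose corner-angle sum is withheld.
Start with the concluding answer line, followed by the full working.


Answer: defect(P4) = (4/3)*pi

V = 6, E = 12, F = 8; chi = V - E + F = 2
Gauss-Bonnet: total defect = 2*pi*chi = 4*pi; visible defects sum to (8/3)*pi


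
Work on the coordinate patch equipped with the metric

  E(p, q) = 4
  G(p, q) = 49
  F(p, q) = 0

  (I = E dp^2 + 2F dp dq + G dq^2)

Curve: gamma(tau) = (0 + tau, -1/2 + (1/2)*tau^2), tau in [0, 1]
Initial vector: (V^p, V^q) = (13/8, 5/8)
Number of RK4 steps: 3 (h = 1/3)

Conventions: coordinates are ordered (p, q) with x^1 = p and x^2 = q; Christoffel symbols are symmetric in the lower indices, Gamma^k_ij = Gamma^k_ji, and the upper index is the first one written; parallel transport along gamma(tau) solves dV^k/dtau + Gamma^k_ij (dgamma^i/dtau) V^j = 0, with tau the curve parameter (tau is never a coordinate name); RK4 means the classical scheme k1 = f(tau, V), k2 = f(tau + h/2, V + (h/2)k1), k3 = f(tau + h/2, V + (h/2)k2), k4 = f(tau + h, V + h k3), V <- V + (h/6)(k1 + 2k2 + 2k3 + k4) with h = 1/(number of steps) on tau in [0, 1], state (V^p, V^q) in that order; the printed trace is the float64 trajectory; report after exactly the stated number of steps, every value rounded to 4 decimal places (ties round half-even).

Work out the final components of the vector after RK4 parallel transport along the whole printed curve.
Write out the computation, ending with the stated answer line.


gamma'(tau) = (1, tau); f(tau, V)^k = -Gamma^k_ij(gamma(tau)) gamma'^i(tau) V^j; h = 1/3; intermediate values shown to 6 dp
curve data and Christoffel symbols at the stage parameters:
  tau = 0.000000: gamma = (0.000000, -0.500000), gamma' = (1.000000, 0.000000); Gamma_ppp = 0.000000, Gamma_ppq = 0.000000, Gamma_pqq = 0.000000, Gamma_qpp = 0.000000, Gamma_qpq = 0.000000, Gamma_qqq = 0.000000
  tau = 0.166667: gamma = (0.166667, -0.486111), gamma' = (1.000000, 0.166667); Gamma_ppp = 0.000000, Gamma_ppq = 0.000000, Gamma_pqq = 0.000000, Gamma_qpp = 0.000000, Gamma_qpq = 0.000000, Gamma_qqq = 0.000000
  tau = 0.333333: gamma = (0.333333, -0.444444), gamma' = (1.000000, 0.333333); Gamma_ppp = 0.000000, Gamma_ppq = 0.000000, Gamma_pqq = 0.000000, Gamma_qpp = 0.000000, Gamma_qpq = 0.000000, Gamma_qqq = 0.000000
  tau = 0.500000: gamma = (0.500000, -0.375000), gamma' = (1.000000, 0.500000); Gamma_ppp = 0.000000, Gamma_ppq = 0.000000, Gamma_pqq = 0.000000, Gamma_qpp = 0.000000, Gamma_qpq = 0.000000, Gamma_qqq = 0.000000
  tau = 0.666667: gamma = (0.666667, -0.277778), gamma' = (1.000000, 0.666667); Gamma_ppp = 0.000000, Gamma_ppq = 0.000000, Gamma_pqq = 0.000000, Gamma_qpp = 0.000000, Gamma_qpq = 0.000000, Gamma_qqq = 0.000000
  tau = 0.833333: gamma = (0.833333, -0.152778), gamma' = (1.000000, 0.833333); Gamma_ppp = 0.000000, Gamma_ppq = 0.000000, Gamma_pqq = 0.000000, Gamma_qpp = 0.000000, Gamma_qpq = 0.000000, Gamma_qqq = 0.000000
  tau = 1.000000: gamma = (1.000000, 0.000000), gamma' = (1.000000, 1.000000); Gamma_ppp = 0.000000, Gamma_ppq = 0.000000, Gamma_pqq = 0.000000, Gamma_qpp = 0.000000, Gamma_qpq = 0.000000, Gamma_qqq = 0.000000
step 0: V^p = 1.6250, V^q = 0.6250
step 1: k1 = (0.000000, 0.000000), k2 = (0.000000, 0.000000), k3 = (0.000000, 0.000000), k4 = (0.000000, 0.000000); V <- V + (h/6)(k1 + 2k2 + 2k3 + k4): V^p = 1.6250, V^q = 0.6250
step 2: k1 = (0.000000, 0.000000), k2 = (0.000000, 0.000000), k3 = (0.000000, 0.000000), k4 = (0.000000, 0.000000); V <- V + (h/6)(k1 + 2k2 + 2k3 + k4): V^p = 1.6250, V^q = 0.6250
step 3: k1 = (0.000000, 0.000000), k2 = (0.000000, 0.000000), k3 = (0.000000, 0.000000), k4 = (0.000000, 0.000000); V <- V + (h/6)(k1 + 2k2 + 2k3 + k4): V^p = 1.6250, V^q = 0.6250

Answer: V^p = 1.6250, V^q = 0.6250


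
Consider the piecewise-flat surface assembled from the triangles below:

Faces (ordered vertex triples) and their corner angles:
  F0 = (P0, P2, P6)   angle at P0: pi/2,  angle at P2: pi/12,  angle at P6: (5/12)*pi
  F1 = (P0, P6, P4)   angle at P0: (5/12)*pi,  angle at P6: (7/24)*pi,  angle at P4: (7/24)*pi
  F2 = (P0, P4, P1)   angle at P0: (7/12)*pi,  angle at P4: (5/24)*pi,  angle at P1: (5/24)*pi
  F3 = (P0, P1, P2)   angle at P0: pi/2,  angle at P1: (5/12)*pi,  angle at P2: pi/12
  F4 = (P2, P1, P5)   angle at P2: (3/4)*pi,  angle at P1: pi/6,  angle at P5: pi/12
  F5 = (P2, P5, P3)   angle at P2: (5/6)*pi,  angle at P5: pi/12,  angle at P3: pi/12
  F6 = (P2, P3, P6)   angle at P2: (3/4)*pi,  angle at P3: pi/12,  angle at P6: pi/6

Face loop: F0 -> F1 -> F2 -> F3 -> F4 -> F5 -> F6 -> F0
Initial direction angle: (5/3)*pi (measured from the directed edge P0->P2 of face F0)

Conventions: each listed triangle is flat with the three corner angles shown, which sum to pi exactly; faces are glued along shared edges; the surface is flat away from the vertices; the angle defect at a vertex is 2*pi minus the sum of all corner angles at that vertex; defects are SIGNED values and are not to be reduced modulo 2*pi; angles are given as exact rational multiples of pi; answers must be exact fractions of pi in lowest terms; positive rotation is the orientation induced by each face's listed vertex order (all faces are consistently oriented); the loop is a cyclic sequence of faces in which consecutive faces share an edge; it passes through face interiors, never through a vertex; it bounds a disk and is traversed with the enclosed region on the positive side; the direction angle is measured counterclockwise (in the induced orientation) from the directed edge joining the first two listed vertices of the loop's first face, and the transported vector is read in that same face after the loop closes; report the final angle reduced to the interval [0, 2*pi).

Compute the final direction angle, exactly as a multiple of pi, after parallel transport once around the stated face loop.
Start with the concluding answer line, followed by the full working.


Answer: final direction angle = (7/6)*pi

enclosed vertex P0: corner angles sum to 2*pi, defect = 2*pi - 2*pi = 0
enclosed vertex P2: corner angles sum to (5/2)*pi, defect = 2*pi - (5/2)*pi = -pi/2
the final direction is the initial angle plus the enclosed defects, taken mod 2*pi in the induced orientation
final angle = (5/3)*pi - pi/2 = (7/6)*pi (mod 2*pi)


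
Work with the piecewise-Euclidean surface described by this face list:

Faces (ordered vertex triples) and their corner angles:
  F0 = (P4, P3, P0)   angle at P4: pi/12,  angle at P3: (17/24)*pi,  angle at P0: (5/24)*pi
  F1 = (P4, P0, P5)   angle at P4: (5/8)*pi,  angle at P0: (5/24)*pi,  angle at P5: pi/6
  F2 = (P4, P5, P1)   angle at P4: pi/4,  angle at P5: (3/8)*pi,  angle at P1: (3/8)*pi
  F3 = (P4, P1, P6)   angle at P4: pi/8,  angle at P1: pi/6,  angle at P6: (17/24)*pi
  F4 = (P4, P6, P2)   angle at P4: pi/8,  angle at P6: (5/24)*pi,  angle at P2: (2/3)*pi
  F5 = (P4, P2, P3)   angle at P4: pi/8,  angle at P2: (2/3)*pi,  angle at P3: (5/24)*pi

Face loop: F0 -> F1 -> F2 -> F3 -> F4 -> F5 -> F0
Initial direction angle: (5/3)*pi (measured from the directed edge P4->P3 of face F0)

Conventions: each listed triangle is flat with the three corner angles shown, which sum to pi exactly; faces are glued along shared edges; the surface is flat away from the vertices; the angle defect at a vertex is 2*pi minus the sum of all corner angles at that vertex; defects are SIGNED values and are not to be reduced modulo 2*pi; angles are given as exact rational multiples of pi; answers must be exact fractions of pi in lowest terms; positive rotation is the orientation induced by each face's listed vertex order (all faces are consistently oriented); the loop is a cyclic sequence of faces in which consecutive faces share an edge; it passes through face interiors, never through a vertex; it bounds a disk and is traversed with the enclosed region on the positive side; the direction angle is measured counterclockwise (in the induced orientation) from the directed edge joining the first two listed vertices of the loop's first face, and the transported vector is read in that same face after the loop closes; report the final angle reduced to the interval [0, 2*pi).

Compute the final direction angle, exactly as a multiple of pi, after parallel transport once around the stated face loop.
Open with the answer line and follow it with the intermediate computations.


Answer: final direction angle = pi/3

enclosed vertex P4: corner angles sum to (4/3)*pi, defect = 2*pi - (4/3)*pi = (2/3)*pi
final direction = starting direction + enclosed defect total, reduced mod 2*pi (induced orientation)
final angle = (5/3)*pi + (2/3)*pi = pi/3 (mod 2*pi)


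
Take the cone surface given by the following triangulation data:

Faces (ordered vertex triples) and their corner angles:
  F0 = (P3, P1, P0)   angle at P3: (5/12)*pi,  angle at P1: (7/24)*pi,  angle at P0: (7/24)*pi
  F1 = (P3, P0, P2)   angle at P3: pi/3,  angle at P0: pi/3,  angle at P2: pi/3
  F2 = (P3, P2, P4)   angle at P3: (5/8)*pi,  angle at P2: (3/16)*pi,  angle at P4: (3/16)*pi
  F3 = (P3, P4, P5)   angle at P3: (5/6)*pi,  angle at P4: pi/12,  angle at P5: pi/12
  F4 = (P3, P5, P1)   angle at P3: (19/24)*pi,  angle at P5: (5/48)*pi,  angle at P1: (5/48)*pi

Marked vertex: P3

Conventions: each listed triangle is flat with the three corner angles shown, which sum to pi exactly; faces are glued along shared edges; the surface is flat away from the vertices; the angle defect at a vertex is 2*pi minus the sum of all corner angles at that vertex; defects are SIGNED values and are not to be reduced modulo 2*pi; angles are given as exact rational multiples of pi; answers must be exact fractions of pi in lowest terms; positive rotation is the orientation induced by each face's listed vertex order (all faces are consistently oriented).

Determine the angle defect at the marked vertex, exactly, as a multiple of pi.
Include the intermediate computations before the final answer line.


Sum of corner angles at P3: 3*pi
defect = 2*pi - 3*pi

Answer: defect(P3) = -pi
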